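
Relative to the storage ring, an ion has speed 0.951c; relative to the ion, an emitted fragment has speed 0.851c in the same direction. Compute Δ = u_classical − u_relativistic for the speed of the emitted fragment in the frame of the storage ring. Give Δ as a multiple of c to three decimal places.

Δ = 0.806c

Galilean: u_cl = 0.851 + 0.951 = 1.8020.
Relativistic: u_rel = (0.851 + 0.951) / (1 + 0.851·0.951) = 1.8020/1.8093 = 0.9960.
Δ = 1.8020 − 0.9960 = 0.8060.
(The classical prediction exceeds c; the relativistic result does not.)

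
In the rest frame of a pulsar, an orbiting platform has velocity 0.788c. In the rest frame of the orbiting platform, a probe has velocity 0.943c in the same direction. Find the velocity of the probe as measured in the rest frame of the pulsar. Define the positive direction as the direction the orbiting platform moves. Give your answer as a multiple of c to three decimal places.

With v = 0.788 and u' = 0.943 (in units of c),
u = (u' + v)/(1 + u'v/c²):
u = (0.943 + 0.788) / (1 + 0.943·0.788) = 1.7310/1.7431 = 0.9931

0.993c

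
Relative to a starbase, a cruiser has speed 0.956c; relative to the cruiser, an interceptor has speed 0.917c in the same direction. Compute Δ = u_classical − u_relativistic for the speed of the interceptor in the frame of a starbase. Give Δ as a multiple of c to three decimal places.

Δ = 0.875c

Galilean: u_cl = 0.917 + 0.956 = 1.8730.
Relativistic: u_rel = (0.917 + 0.956) / (1 + 0.917·0.956) = 1.8730/1.8767 = 0.9981.
Δ = 1.8730 − 0.9981 = 0.8749.
(The classical prediction exceeds c; the relativistic result does not.)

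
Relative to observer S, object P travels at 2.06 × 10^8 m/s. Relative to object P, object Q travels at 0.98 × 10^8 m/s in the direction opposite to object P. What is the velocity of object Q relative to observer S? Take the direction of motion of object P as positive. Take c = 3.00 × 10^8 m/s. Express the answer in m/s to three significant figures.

+1.39 × 10^8 m/s

In units of c (dividing by 3.00 × 10^8 m/s): v = 0.687, u' = -0.327.
u = (u' + v)/(1 + u'v/c²):
u = (-0.327 + 0.687) / (1 + (-0.327)·0.687) = 0.3600/0.7757 = 0.4641
Converting back: u = 0.4641 × 3.00 × 10^8 m/s.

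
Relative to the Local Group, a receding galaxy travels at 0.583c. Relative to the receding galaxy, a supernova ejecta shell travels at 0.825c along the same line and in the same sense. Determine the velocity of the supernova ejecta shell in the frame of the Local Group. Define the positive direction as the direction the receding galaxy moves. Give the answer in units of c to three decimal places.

0.951c

With v = 0.583 and u' = 0.825 (in units of c),
u = (u' + v)/(1 + u'v/c²):
u = (0.825 + 0.583) / (1 + 0.825·0.583) = 1.4080/1.4810 = 0.9507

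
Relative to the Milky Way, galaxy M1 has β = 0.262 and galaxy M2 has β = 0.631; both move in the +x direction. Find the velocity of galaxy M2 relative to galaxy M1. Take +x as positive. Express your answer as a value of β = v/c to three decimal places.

β = +0.442

β_A = 0.262, β_B = 0.631.
Transform to A's frame with the inverse velocity-addition law: u' = (u − v)/(1 − uv/c²), taking u = β_B and v = β_A.
u' = (0.631 − 0.262) / (1 − (0.262)(0.631)) = 0.3690/0.8347 = 0.4421.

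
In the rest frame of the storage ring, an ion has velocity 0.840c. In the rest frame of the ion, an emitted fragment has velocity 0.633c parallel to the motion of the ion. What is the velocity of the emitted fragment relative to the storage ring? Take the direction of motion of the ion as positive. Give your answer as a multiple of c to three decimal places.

With v = 0.840 and u' = 0.633 (in units of c),
u = (u' + v)/(1 + u'v/c²):
u = (0.633 + 0.840) / (1 + 0.633·0.840) = 1.4730/1.5317 = 0.9617

0.962c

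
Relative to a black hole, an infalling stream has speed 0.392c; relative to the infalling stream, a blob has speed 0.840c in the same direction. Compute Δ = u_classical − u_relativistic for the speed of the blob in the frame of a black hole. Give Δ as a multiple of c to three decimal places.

Δ = 0.305c

Galilean: u_cl = 0.840 + 0.392 = 1.2320.
Relativistic: u_rel = (0.840 + 0.392) / (1 + 0.840·0.392) = 1.2320/1.3293 = 0.9268.
Δ = 1.2320 − 0.9268 = 0.3052.
(The classical prediction exceeds c; the relativistic result does not.)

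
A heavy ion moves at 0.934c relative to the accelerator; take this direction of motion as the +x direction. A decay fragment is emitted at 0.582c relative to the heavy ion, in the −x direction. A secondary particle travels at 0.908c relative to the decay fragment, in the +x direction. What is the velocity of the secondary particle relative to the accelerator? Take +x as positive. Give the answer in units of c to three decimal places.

Apply u = (u' + v)/(1 + u'v/c²) successively, working outward toward the accelerator.
Start: velocity of the heavy ion relative to the accelerator = 0.9340c.
Compose with the decay fragment (u' = -0.582 in the heavy ion frame): u_1 = (-0.582 + 0.934) / (1 + (-0.582)·0.934) = 0.3520/0.4564 = 0.7712.
Compose with the secondary particle (u' = 0.908 in the decay fragment frame): u_2 = (0.908 + 0.771) / (1 + 0.908·0.771) = 1.6792/1.7003 = 0.9876.

+0.988c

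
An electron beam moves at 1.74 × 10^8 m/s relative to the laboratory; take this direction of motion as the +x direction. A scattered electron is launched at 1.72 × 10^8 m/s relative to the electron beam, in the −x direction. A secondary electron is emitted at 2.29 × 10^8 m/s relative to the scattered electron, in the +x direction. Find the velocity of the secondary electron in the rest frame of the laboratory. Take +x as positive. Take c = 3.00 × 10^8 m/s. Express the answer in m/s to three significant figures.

Apply u = (u' + v)/(1 + u'v/c²) successively, working outward toward the laboratory.
(Dividing each given speed by c = 3.00 × 10^8 m/s to work in units of c.)
Start: velocity of the electron beam relative to the laboratory = 0.5800c.
Compose with the scattered electron (u' = -0.573 in the electron beam frame): u_1 = (-0.573 + 0.580) / (1 + (-0.573)·0.580) = 0.0067/0.6675 = 0.0100.
Compose with the secondary electron (u' = 0.763 in the scattered electron frame): u_2 = (0.763 + 0.010) / (1 + 0.763·0.010) = 0.7733/1.0076 = 0.7675.
So u = 0.7675 × 3.00 × 10^8 m/s.

+2.30 × 10^8 m/s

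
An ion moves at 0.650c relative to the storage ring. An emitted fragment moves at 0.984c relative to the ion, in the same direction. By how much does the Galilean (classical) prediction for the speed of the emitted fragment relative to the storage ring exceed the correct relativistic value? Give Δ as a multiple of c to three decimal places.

Galilean: u_cl = 0.984 + 0.650 = 1.6340.
Relativistic: u_rel = (0.984 + 0.650) / (1 + 0.984·0.650) = 1.6340/1.6396 = 0.9966.
Δ = 1.6340 − 0.9966 = 0.6374.
(The classical prediction exceeds c; the relativistic result does not.)

Δ = 0.637c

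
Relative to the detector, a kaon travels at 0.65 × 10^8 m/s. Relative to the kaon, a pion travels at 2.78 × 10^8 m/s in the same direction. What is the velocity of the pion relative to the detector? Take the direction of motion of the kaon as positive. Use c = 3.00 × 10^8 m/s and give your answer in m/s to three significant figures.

In units of c (dividing by 3.00 × 10^8 m/s): v = 0.217, u' = 0.927.
u = (u' + v)/(1 + u'v/c²):
u = (0.927 + 0.217) / (1 + 0.927·0.217) = 1.1433/1.2008 = 0.9522
Converting back: u = 0.9522 × 3.00 × 10^8 m/s.

2.86 × 10^8 m/s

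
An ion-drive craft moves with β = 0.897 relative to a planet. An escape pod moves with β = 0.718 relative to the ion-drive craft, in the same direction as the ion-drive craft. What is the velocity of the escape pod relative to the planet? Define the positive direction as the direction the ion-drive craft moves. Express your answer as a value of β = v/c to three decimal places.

β = 0.982

With v = 0.897 and u' = 0.718 (in units of c),
u = (u' + v)/(1 + u'v/c²):
u = (0.718 + 0.897) / (1 + 0.718·0.897) = 1.6150/1.6440 = 0.9823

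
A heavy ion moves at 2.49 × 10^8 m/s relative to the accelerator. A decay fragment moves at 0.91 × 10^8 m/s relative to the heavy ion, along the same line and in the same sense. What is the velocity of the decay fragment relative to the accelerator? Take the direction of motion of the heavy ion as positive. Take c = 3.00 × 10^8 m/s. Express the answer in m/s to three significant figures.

2.72 × 10^8 m/s

In units of c (dividing by 3.00 × 10^8 m/s): v = 0.830, u' = 0.303.
u = (u' + v)/(1 + u'v/c²):
u = (0.303 + 0.830) / (1 + 0.303·0.830) = 1.1333/1.2518 = 0.9054
Converting back: u = 0.9054 × 3.00 × 10^8 m/s.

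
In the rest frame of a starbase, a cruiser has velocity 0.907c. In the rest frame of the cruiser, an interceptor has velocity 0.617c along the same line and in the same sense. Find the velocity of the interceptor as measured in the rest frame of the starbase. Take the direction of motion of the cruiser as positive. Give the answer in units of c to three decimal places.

0.977c

With v = 0.907 and u' = 0.617 (in units of c),
u = (u' + v)/(1 + u'v/c²):
u = (0.617 + 0.907) / (1 + 0.617·0.907) = 1.5240/1.5596 = 0.9772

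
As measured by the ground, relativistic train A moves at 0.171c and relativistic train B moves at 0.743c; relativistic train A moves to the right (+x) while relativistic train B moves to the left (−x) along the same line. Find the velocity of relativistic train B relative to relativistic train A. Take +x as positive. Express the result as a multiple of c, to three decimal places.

β_A = 0.171, β_B = -0.743.
Transform to A's frame with the inverse velocity-addition law: u' = (u − v)/(1 − uv/c²), taking u = β_B and v = β_A.
u' = (-0.743 − 0.171) / (1 − (0.171)(-0.743)) = -0.9140/1.1271 = -0.8110.

-0.811c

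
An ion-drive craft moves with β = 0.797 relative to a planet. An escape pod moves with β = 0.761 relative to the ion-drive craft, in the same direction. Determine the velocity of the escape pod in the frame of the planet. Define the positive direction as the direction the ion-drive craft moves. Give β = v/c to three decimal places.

With v = 0.797 and u' = 0.761 (in units of c),
u = (u' + v)/(1 + u'v/c²):
u = (0.761 + 0.797) / (1 + 0.761·0.797) = 1.5580/1.6065 = 0.9698
(Galilean addition would give +1.558c, exceeding c.)

β = 0.970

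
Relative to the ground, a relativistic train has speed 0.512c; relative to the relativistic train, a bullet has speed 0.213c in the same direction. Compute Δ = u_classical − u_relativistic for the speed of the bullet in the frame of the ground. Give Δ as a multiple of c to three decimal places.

Galilean: u_cl = 0.213 + 0.512 = 0.7250.
Relativistic: u_rel = (0.213 + 0.512) / (1 + 0.213·0.512) = 0.7250/1.1091 = 0.6537.
Δ = 0.7250 − 0.6537 = 0.0713.

Δ = 0.071c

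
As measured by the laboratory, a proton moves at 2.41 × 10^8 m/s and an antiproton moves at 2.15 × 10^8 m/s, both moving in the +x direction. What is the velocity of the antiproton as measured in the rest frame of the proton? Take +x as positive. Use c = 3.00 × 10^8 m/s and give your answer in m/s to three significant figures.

β_A = 0.803, β_B = 0.717 (dividing each by c = 3.00 × 10^8 m/s).
Transform to A's frame with the inverse velocity-addition law: u' = (u − v)/(1 − uv/c²), taking u = β_B and v = β_A.
u' = (0.717 − 0.803) / (1 − (0.803)(0.717)) = -0.0867/0.4243 = -0.2043.
u' = -0.2043 × 3.00 × 10^8 m/s.

-6.13 × 10^7 m/s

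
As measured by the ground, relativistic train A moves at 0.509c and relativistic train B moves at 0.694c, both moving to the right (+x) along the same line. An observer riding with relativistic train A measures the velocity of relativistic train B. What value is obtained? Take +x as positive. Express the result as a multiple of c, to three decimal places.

+0.286c

β_A = 0.509, β_B = 0.694.
Transform to A's frame with the inverse velocity-addition law: u' = (u − v)/(1 − uv/c²), taking u = β_B and v = β_A.
u' = (0.694 − 0.509) / (1 − (0.509)(0.694)) = 0.1850/0.6468 = 0.2860.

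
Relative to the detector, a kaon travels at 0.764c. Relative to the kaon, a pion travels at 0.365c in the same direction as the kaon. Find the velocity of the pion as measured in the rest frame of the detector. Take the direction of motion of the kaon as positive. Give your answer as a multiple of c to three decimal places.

0.883c

With v = 0.764 and u' = 0.365 (in units of c),
u = (u' + v)/(1 + u'v/c²):
u = (0.365 + 0.764) / (1 + 0.365·0.764) = 1.1290/1.2789 = 0.8828
(Galilean addition would give +1.129c, exceeding c.)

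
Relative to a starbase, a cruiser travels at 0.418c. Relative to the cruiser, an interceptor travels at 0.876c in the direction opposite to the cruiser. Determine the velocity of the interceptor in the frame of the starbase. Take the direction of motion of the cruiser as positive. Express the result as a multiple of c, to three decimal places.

-0.723c

With v = 0.418 and u' = -0.876 (in units of c),
u = (u' + v)/(1 + u'v/c²):
u = (-0.876 + 0.418) / (1 + (-0.876)·0.418) = -0.4580/0.6338 = -0.7226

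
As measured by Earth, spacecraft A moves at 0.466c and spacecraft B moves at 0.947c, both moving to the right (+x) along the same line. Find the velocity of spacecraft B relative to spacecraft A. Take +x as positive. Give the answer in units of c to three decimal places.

β_A = 0.466, β_B = 0.947.
Transform to A's frame with the inverse velocity-addition law: u' = (u − v)/(1 − uv/c²), taking u = β_B and v = β_A.
u' = (0.947 − 0.466) / (1 − (0.466)(0.947)) = 0.4810/0.5587 = 0.8609.

+0.861c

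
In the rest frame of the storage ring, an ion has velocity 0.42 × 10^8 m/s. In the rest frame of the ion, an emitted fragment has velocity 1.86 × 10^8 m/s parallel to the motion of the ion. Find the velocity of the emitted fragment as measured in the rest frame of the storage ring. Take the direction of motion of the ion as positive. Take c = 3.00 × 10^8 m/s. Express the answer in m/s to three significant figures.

2.10 × 10^8 m/s

In units of c (dividing by 3.00 × 10^8 m/s): v = 0.140, u' = 0.620.
u = (u' + v)/(1 + u'v/c²):
u = (0.620 + 0.140) / (1 + 0.620·0.140) = 0.7600/1.0868 = 0.6993
(Galilean addition would give +0.760c.)
Converting back: u = 0.6993 × 3.00 × 10^8 m/s.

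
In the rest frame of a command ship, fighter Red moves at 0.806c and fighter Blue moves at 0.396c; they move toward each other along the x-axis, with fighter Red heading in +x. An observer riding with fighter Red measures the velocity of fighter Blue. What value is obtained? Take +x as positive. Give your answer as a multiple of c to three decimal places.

β_A = 0.806, β_B = -0.396.
Transform to A's frame with the inverse velocity-addition law: u' = (u − v)/(1 − uv/c²), taking u = β_B and v = β_A.
u' = (-0.396 − 0.806) / (1 − (0.806)(-0.396)) = -1.2020/1.3192 = -0.9112.

-0.911c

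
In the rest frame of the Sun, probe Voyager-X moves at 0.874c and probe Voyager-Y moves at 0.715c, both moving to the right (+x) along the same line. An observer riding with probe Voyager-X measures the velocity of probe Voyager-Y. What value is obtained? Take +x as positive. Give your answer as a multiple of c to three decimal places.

β_A = 0.874, β_B = 0.715.
Transform to A's frame with the inverse velocity-addition law: u' = (u − v)/(1 − uv/c²), taking u = β_B and v = β_A.
u' = (0.715 − 0.874) / (1 − (0.874)(0.715)) = -0.1590/0.3751 = -0.4239.

-0.424c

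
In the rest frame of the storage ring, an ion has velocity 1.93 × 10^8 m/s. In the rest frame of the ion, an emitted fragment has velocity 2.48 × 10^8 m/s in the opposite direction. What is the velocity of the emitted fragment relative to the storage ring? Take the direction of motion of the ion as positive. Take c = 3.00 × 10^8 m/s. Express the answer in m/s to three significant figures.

In units of c (dividing by 3.00 × 10^8 m/s): v = 0.643, u' = -0.827.
u = (u' + v)/(1 + u'v/c²):
u = (-0.827 + 0.643) / (1 + (-0.827)·0.643) = -0.1833/0.4682 = -0.3916
Converting back: u = -0.3916 × 3.00 × 10^8 m/s.

-1.17 × 10^8 m/s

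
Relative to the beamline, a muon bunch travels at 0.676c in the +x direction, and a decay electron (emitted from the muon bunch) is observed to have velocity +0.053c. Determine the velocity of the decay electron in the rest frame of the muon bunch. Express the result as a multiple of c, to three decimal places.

-0.646c

Invert the composition law: u' = (u − v)/(1 − uv/c²).
u' = (0.053 − 0.676) / (1 − (0.053)(0.676)) = -0.6230/0.9642 = -0.6462.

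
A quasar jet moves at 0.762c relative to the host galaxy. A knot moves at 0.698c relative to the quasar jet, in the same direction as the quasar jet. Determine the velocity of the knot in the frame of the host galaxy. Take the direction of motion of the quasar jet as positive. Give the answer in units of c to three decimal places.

With v = 0.762 and u' = 0.698 (in units of c),
u = (u' + v)/(1 + u'v/c²):
u = (0.698 + 0.762) / (1 + 0.698·0.762) = 1.4600/1.5319 = 0.9531
(Galilean addition would give +1.460c, exceeding c.)

0.953c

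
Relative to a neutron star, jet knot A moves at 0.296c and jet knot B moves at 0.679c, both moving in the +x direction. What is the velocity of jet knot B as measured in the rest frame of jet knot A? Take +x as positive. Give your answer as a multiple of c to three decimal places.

+0.479c

β_A = 0.296, β_B = 0.679.
Transform to A's frame with the inverse velocity-addition law: u' = (u − v)/(1 − uv/c²), taking u = β_B and v = β_A.
u' = (0.679 − 0.296) / (1 − (0.296)(0.679)) = 0.3830/0.7990 = 0.4793.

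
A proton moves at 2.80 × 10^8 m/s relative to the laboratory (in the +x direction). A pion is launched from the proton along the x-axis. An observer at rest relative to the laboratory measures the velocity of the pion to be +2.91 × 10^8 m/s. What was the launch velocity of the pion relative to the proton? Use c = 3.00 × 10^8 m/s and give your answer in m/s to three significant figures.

+1.16 × 10^8 m/s

v = 0.933c, u = 0.970c.
Invert the composition law: u' = (u − v)/(1 − uv/c²).
u' = (0.970 − 0.933) / (1 − (0.970)(0.933)) = 0.0367/0.0947 = 0.3873.
u' = 0.3873 × 3.00 × 10^8 m/s.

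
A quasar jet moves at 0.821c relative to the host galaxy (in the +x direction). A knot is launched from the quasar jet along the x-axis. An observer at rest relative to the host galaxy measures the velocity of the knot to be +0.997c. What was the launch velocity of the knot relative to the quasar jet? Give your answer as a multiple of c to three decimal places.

Invert the composition law: u' = (u − v)/(1 − uv/c²).
u' = (0.997 − 0.821) / (1 − (0.997)(0.821)) = 0.1760/0.1815 = 0.9699.

+0.970c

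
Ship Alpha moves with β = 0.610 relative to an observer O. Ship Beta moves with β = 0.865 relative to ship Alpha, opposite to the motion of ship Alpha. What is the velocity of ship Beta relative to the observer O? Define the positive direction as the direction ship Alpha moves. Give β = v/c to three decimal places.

β = -0.540

With v = 0.610 and u' = -0.865 (in units of c),
u = (u' + v)/(1 + u'v/c²):
u = (-0.865 + 0.610) / (1 + (-0.865)·0.610) = -0.2550/0.4723 = -0.5399
(Galilean addition would give -0.255c.)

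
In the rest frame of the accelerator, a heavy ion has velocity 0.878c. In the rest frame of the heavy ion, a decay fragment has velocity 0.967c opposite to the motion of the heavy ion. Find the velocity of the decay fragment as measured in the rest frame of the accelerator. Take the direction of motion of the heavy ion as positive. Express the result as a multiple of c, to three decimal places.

-0.590c

With v = 0.878 and u' = -0.967 (in units of c),
u = (u' + v)/(1 + u'v/c²):
u = (-0.967 + 0.878) / (1 + (-0.967)·0.878) = -0.0890/0.1510 = -0.5895
(Galilean addition would give -0.089c.)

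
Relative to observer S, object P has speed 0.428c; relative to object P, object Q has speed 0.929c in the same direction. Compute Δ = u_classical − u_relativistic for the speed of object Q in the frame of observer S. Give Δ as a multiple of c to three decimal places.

Galilean: u_cl = 0.929 + 0.428 = 1.3570.
Relativistic: u_rel = (0.929 + 0.428) / (1 + 0.929·0.428) = 1.3570/1.3976 = 0.9709.
Δ = 1.3570 − 0.9709 = 0.3861.
(The classical prediction exceeds c; the relativistic result does not.)

Δ = 0.386c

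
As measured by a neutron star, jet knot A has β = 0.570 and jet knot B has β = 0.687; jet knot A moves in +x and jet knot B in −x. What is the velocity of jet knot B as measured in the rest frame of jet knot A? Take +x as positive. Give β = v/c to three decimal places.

β = -0.903

β_A = 0.570, β_B = -0.687.
Transform to A's frame with the inverse velocity-addition law: u' = (u − v)/(1 − uv/c²), taking u = β_B and v = β_A.
u' = (-0.687 − 0.570) / (1 − (0.570)(-0.687)) = -1.2570/1.3916 = -0.9033.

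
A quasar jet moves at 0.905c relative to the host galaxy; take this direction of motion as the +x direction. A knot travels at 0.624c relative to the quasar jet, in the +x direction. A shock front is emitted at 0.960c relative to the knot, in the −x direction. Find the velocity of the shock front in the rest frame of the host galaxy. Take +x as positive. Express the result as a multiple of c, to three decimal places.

Apply u = (u' + v)/(1 + u'v/c²) successively, working outward toward the host galaxy.
Start: velocity of the quasar jet relative to the host galaxy = 0.9050c.
Compose with the knot (u' = 0.624 in the quasar jet frame): u_1 = (0.624 + 0.905) / (1 + 0.624·0.905) = 1.5290/1.5647 = 0.9772.
Compose with the shock front (u' = -0.960 in the knot frame): u_2 = (-0.960 + 0.977) / (1 + (-0.960)·0.977) = 0.0172/0.0619 = 0.2773.

+0.277c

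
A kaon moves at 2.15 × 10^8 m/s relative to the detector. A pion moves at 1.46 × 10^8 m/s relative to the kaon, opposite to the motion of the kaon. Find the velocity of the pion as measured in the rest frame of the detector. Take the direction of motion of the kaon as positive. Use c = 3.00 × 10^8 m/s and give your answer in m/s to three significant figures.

+1.06 × 10^8 m/s

In units of c (dividing by 3.00 × 10^8 m/s): v = 0.717, u' = -0.487.
u = (u' + v)/(1 + u'v/c²):
u = (-0.487 + 0.717) / (1 + (-0.487)·0.717) = 0.2300/0.6512 = 0.3532
(Galilean addition would give +0.230c.)
Converting back: u = 0.3532 × 3.00 × 10^8 m/s.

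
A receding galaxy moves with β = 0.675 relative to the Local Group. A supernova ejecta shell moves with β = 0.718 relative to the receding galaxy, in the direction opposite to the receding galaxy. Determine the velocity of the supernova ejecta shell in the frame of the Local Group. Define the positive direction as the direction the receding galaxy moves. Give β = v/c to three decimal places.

β = -0.083

With v = 0.675 and u' = -0.718 (in units of c),
u = (u' + v)/(1 + u'v/c²):
u = (-0.718 + 0.675) / (1 + (-0.718)·0.675) = -0.0430/0.5153 = -0.0834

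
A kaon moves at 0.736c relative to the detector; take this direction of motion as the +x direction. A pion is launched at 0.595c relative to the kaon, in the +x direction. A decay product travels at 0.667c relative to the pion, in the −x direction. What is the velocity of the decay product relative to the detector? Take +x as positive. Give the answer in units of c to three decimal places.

+0.676c

Apply u = (u' + v)/(1 + u'v/c²) successively, working outward toward the detector.
Start: velocity of the kaon relative to the detector = 0.7360c.
Compose with the pion (u' = 0.595 in the kaon frame): u_1 = (0.595 + 0.736) / (1 + 0.595·0.736) = 1.3310/1.4379 = 0.9256.
Compose with the decay product (u' = -0.667 in the pion frame): u_2 = (-0.667 + 0.926) / (1 + (-0.667)·0.926) = 0.2586/0.3826 = 0.6760.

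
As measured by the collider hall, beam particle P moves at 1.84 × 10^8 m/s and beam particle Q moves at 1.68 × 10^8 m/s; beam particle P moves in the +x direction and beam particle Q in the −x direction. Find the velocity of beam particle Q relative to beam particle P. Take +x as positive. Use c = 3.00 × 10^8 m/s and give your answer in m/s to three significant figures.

β_A = 0.613, β_B = -0.560 (dividing each by c = 3.00 × 10^8 m/s).
Transform to A's frame with the inverse velocity-addition law: u' = (u − v)/(1 − uv/c²), taking u = β_B and v = β_A.
u' = (-0.560 − 0.613) / (1 − (0.613)(-0.560)) = -1.1733/1.3435 = -0.8734.
u' = -0.8734 × 3.00 × 10^8 m/s.

-2.62 × 10^8 m/s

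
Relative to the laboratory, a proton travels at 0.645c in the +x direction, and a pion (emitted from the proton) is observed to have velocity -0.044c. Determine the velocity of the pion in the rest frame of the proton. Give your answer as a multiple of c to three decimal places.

-0.670c

Invert the composition law: u' = (u − v)/(1 − uv/c²).
u' = (-0.044 − 0.645) / (1 − (-0.044)(0.645)) = -0.6890/1.0284 = -0.6700.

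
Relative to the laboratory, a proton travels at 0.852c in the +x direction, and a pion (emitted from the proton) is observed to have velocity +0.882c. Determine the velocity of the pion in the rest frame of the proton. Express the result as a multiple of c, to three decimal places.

+0.121c

Invert the composition law: u' = (u − v)/(1 − uv/c²).
u' = (0.882 − 0.852) / (1 − (0.882)(0.852)) = 0.0300/0.2485 = 0.1207.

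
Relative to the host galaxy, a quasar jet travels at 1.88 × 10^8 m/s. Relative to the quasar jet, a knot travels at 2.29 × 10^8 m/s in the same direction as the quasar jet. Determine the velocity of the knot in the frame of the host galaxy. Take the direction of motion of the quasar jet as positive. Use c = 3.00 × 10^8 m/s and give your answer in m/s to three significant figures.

2.82 × 10^8 m/s

In units of c (dividing by 3.00 × 10^8 m/s): v = 0.627, u' = 0.763.
u = (u' + v)/(1 + u'v/c²):
u = (0.763 + 0.627) / (1 + 0.763·0.627) = 1.3900/1.4784 = 0.9402
(Galilean addition would give +1.390c, exceeding c.)
Converting back: u = 0.9402 × 3.00 × 10^8 m/s.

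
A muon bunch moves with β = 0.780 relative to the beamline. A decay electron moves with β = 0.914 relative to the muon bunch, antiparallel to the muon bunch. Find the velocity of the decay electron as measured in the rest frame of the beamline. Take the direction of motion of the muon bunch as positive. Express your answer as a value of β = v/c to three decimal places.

With v = 0.780 and u' = -0.914 (in units of c),
u = (u' + v)/(1 + u'v/c²):
u = (-0.914 + 0.780) / (1 + (-0.914)·0.780) = -0.1340/0.2871 = -0.4668
(Galilean addition would give -0.134c.)

β = -0.467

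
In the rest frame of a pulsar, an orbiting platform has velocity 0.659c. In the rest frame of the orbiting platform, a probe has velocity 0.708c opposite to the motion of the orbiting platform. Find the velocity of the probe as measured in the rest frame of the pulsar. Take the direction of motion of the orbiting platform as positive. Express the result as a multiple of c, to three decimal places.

-0.092c

With v = 0.659 and u' = -0.708 (in units of c),
u = (u' + v)/(1 + u'v/c²):
u = (-0.708 + 0.659) / (1 + (-0.708)·0.659) = -0.0490/0.5334 = -0.0919
(Galilean addition would give -0.049c.)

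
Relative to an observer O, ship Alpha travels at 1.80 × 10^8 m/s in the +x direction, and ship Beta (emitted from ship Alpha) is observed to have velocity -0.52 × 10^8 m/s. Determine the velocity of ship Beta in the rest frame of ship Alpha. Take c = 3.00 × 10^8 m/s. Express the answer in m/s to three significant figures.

-2.10 × 10^8 m/s

v = 0.600c, u = -0.173c.
Invert the composition law: u' = (u − v)/(1 − uv/c²).
u' = (-0.173 − 0.600) / (1 − (-0.173)(0.600)) = -0.7733/1.1040 = -0.7005.
u' = -0.7005 × 3.00 × 10^8 m/s.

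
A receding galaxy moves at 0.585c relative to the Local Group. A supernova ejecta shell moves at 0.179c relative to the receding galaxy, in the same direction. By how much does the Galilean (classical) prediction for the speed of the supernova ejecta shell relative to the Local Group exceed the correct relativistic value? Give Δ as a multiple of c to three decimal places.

Galilean: u_cl = 0.179 + 0.585 = 0.7640.
Relativistic: u_rel = (0.179 + 0.585) / (1 + 0.179·0.585) = 0.7640/1.1047 = 0.6916.
Δ = 0.7640 − 0.6916 = 0.0724.

Δ = 0.072c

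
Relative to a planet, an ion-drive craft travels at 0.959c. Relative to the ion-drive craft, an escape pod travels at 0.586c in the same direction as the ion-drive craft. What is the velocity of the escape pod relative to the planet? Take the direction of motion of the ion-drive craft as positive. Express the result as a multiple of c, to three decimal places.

0.989c

With v = 0.959 and u' = 0.586 (in units of c),
u = (u' + v)/(1 + u'v/c²):
u = (0.586 + 0.959) / (1 + 0.586·0.959) = 1.5450/1.5620 = 0.9891
(Galilean addition would give +1.545c, exceeding c.)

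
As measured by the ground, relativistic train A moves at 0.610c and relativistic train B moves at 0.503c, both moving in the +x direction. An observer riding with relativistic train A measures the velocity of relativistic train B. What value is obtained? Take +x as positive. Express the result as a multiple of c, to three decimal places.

-0.154c

β_A = 0.610, β_B = 0.503.
Transform to A's frame with the inverse velocity-addition law: u' = (u − v)/(1 − uv/c²), taking u = β_B and v = β_A.
u' = (0.503 − 0.610) / (1 − (0.610)(0.503)) = -0.1070/0.6932 = -0.1544.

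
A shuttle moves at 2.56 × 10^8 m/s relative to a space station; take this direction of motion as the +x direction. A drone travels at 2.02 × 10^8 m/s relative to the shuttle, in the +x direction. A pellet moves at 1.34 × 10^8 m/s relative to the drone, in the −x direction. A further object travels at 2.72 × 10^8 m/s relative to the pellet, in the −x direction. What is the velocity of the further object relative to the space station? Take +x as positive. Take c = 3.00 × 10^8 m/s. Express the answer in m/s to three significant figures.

Apply u = (u' + v)/(1 + u'v/c²) successively, working outward toward the space station.
(Dividing each given speed by c = 3.00 × 10^8 m/s to work in units of c.)
Start: velocity of the shuttle relative to the space station = 0.8533c.
Compose with the drone (u' = 0.673 in the shuttle frame): u_1 = (0.673 + 0.853) / (1 + 0.673·0.853) = 1.5267/1.5746 = 0.9696.
Compose with the pellet (u' = -0.447 in the drone frame): u_2 = (-0.447 + 0.970) / (1 + (-0.447)·0.970) = 0.5229/0.5669 = 0.9224.
Compose with the further object (u' = -0.907 in the pellet frame): u_3 = (-0.907 + 0.922) / (1 + (-0.907)·0.922) = 0.0157/0.1637 = 0.0958.
So u = 0.0958 × 3.00 × 10^8 m/s.

+2.87 × 10^7 m/s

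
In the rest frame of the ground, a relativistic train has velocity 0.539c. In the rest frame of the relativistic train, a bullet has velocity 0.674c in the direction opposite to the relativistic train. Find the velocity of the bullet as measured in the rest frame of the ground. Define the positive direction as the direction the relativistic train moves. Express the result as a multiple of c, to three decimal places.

-0.212c

With v = 0.539 and u' = -0.674 (in units of c),
u = (u' + v)/(1 + u'v/c²):
u = (-0.674 + 0.539) / (1 + (-0.674)·0.539) = -0.1350/0.6367 = -0.2120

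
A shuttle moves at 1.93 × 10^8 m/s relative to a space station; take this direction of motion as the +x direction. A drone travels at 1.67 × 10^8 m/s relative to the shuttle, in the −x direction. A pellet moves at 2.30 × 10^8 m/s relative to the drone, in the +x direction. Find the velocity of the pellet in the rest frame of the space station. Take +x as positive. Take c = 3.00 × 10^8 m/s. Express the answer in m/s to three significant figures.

+2.45 × 10^8 m/s

Apply u = (u' + v)/(1 + u'v/c²) successively, working outward toward the space station.
(Dividing each given speed by c = 3.00 × 10^8 m/s to work in units of c.)
Start: velocity of the shuttle relative to the space station = 0.6433c.
Compose with the drone (u' = -0.557 in the shuttle frame): u_1 = (-0.557 + 0.643) / (1 + (-0.557)·0.643) = 0.0867/0.6419 = 0.1350.
Compose with the pellet (u' = 0.767 in the drone frame): u_2 = (0.767 + 0.135) / (1 + 0.767·0.135) = 0.9017/1.1035 = 0.8171.
So u = 0.8171 × 3.00 × 10^8 m/s.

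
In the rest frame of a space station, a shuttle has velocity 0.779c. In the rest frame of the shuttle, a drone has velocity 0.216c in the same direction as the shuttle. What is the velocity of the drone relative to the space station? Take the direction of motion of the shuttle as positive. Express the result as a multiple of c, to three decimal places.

With v = 0.779 and u' = 0.216 (in units of c),
u = (u' + v)/(1 + u'v/c²):
u = (0.216 + 0.779) / (1 + 0.216·0.779) = 0.9950/1.1683 = 0.8517
(Galilean addition would give +0.995c.)

0.852c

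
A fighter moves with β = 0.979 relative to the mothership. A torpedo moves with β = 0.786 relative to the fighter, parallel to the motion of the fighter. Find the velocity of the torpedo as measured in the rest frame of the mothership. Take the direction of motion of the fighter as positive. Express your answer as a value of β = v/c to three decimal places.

β = 0.997

With v = 0.979 and u' = 0.786 (in units of c),
u = (u' + v)/(1 + u'v/c²):
u = (0.786 + 0.979) / (1 + 0.786·0.979) = 1.7650/1.7695 = 0.9975
(Galilean addition would give +1.765c, exceeding c.)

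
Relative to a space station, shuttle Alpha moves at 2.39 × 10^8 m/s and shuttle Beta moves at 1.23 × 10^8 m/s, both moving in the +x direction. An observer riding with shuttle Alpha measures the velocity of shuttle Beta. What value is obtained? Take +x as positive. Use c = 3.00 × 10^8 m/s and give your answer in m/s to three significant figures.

-1.72 × 10^8 m/s

β_A = 0.797, β_B = 0.410 (dividing each by c = 3.00 × 10^8 m/s).
Transform to A's frame with the inverse velocity-addition law: u' = (u − v)/(1 − uv/c²), taking u = β_B and v = β_A.
u' = (0.410 − 0.797) / (1 − (0.797)(0.410)) = -0.3867/0.6734 = -0.5742.
u' = -0.5742 × 3.00 × 10^8 m/s.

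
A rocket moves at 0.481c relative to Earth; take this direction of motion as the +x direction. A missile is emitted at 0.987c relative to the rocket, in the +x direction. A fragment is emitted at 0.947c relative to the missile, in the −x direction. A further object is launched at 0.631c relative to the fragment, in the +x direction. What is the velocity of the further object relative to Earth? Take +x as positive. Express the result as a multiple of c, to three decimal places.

+0.963c

Apply u = (u' + v)/(1 + u'v/c²) successively, working outward toward Earth.
Start: velocity of the rocket relative to Earth = 0.4810c.
Compose with the missile (u' = 0.987 in the rocket frame): u_1 = (0.987 + 0.481) / (1 + 0.987·0.481) = 1.4680/1.4747 = 0.9954.
Compose with the fragment (u' = -0.947 in the missile frame): u_2 = (-0.947 + 0.995) / (1 + (-0.947)·0.995) = 0.0484/0.0573 = 0.8446.
Compose with the further object (u' = 0.631 in the fragment frame): u_3 = (0.631 + 0.845) / (1 + 0.631·0.845) = 1.4756/1.5330 = 0.9626.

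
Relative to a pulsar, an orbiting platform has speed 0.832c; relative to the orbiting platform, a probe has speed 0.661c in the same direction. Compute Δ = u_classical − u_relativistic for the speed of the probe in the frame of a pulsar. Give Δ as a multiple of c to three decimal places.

Galilean: u_cl = 0.661 + 0.832 = 1.4930.
Relativistic: u_rel = (0.661 + 0.832) / (1 + 0.661·0.832) = 1.4930/1.5500 = 0.9633.
Δ = 1.4930 − 0.9633 = 0.5297.
(The classical prediction exceeds c; the relativistic result does not.)

Δ = 0.530c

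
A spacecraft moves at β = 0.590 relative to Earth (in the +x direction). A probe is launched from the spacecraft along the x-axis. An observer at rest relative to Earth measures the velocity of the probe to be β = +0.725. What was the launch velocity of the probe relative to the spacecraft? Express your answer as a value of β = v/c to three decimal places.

Invert the composition law: u' = (u − v)/(1 − uv/c²).
u' = (0.725 − 0.590) / (1 − (0.725)(0.590)) = 0.1350/0.5723 = 0.2359.

β = +0.236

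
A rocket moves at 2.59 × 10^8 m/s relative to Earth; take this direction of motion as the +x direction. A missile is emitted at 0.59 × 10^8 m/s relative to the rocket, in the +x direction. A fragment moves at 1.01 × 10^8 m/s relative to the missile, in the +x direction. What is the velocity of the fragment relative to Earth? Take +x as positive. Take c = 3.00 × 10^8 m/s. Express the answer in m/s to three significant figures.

2.86 × 10^8 m/s

Apply u = (u' + v)/(1 + u'v/c²) successively, working outward toward Earth.
(Dividing each given speed by c = 3.00 × 10^8 m/s to work in units of c.)
Start: velocity of the rocket relative to Earth = 0.8633c.
Compose with the missile (u' = 0.197 in the rocket frame): u_1 = (0.197 + 0.863) / (1 + 0.197·0.863) = 1.0600/1.1698 = 0.9061.
Compose with the fragment (u' = 0.337 in the missile frame): u_2 = (0.337 + 0.906) / (1 + 0.337·0.906) = 1.2428/1.3051 = 0.9523.
So u = 0.9523 × 3.00 × 10^8 m/s.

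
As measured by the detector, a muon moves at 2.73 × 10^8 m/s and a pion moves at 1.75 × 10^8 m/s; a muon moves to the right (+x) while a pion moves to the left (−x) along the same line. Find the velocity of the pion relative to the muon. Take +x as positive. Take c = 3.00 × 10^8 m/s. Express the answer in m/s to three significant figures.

β_A = 0.910, β_B = -0.583 (dividing each by c = 3.00 × 10^8 m/s).
Transform to A's frame with the inverse velocity-addition law: u' = (u − v)/(1 − uv/c²), taking u = β_B and v = β_A.
u' = (-0.583 − 0.910) / (1 − (0.910)(-0.583)) = -1.4933/1.5308 = -0.9755.
u' = -0.9755 × 3.00 × 10^8 m/s.

-2.93 × 10^8 m/s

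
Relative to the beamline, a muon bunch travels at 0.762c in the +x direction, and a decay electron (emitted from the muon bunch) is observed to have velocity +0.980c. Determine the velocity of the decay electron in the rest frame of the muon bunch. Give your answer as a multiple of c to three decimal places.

+0.861c

Invert the composition law: u' = (u − v)/(1 − uv/c²).
u' = (0.980 − 0.762) / (1 − (0.980)(0.762)) = 0.2180/0.2532 = 0.8608.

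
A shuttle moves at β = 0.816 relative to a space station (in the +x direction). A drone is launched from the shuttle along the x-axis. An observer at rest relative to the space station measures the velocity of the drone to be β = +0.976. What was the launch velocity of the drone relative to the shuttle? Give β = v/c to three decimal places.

Invert the composition law: u' = (u − v)/(1 − uv/c²).
u' = (0.976 − 0.816) / (1 − (0.976)(0.816)) = 0.1600/0.2036 = 0.7859.

β = +0.786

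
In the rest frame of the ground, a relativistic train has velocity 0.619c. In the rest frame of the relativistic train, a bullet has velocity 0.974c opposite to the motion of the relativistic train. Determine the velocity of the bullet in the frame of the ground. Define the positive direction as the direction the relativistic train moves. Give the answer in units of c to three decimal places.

-0.894c

With v = 0.619 and u' = -0.974 (in units of c),
u = (u' + v)/(1 + u'v/c²):
u = (-0.974 + 0.619) / (1 + (-0.974)·0.619) = -0.3550/0.3971 = -0.8940
(Galilean addition would give -0.355c.)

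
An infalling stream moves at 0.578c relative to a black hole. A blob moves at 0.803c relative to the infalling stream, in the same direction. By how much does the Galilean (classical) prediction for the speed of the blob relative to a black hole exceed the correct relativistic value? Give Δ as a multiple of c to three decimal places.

Galilean: u_cl = 0.803 + 0.578 = 1.3810.
Relativistic: u_rel = (0.803 + 0.578) / (1 + 0.803·0.578) = 1.3810/1.4641 = 0.9432.
Δ = 1.3810 − 0.9432 = 0.4378.
(The classical prediction exceeds c; the relativistic result does not.)

Δ = 0.438c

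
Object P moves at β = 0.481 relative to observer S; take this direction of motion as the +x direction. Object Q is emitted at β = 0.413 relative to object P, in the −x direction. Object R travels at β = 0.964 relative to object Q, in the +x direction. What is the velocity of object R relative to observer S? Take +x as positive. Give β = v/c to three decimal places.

β = +0.970

Apply u = (u' + v)/(1 + u'v/c²) successively, working outward toward observer S.
Start: velocity of object P relative to observer S = 0.4810c.
Compose with object Q (u' = -0.413 in object P frame): u_1 = (-0.413 + 0.481) / (1 + (-0.413)·0.481) = 0.0680/0.8013 = 0.0849.
Compose with object R (u' = 0.964 in object Q frame): u_2 = (0.964 + 0.085) / (1 + 0.964·0.085) = 1.0489/1.0818 = 0.9695.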